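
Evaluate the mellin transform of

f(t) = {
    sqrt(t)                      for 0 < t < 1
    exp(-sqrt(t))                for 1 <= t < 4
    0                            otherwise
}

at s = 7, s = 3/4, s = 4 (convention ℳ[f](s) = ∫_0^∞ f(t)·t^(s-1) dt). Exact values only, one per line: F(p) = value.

F(7) = -92023609344*exp(-2) + 2/15 + 33853594972*exp(-1)
F(3/4) = -2*sqrt(2)*exp(-2) - sqrt(pi)*erfc(sqrt(2)) + sqrt(pi)*erfc(1) + 2*exp(-1) + 4/5
F(4) = -74400*exp(-2) + 2/9 + 27400*exp(-1)

invert the power substitution to get t on [0, 1); exp(-t) on [1, 2)
split f at 1: ℳ[f](s) collects 2 kernel integrals
segment 0 to 1 holds sqrt(t); add its integral
segment 1 to 4 holds exp(-sqrt(t)); add its integral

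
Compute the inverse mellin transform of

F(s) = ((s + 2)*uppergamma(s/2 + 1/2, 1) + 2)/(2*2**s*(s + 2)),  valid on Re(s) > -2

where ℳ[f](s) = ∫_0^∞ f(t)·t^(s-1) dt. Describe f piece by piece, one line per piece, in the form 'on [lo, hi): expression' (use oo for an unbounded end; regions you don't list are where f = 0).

reversing the common scale on t: t**2 on [0, 1); t*exp(-t**2) on [1, ∞)
remove the power substitution first: t on [0, 1); sqrt(t)*exp(-t) on [1, ∞)
peel off the shared t-power: sqrt(t) on [0, 1); exp(-t) on [1, ∞)
integrate the 2 segments split at 1/2, then add the results
segment [0, 1/2) carries 4*t**2; integrate it
segment [1/2, ∞) carries 2*t*exp(-4*t**2); integrate it

on [0, 1/2): 4*t**2
on [1/2, oo): 2*t*exp(-4*t**2)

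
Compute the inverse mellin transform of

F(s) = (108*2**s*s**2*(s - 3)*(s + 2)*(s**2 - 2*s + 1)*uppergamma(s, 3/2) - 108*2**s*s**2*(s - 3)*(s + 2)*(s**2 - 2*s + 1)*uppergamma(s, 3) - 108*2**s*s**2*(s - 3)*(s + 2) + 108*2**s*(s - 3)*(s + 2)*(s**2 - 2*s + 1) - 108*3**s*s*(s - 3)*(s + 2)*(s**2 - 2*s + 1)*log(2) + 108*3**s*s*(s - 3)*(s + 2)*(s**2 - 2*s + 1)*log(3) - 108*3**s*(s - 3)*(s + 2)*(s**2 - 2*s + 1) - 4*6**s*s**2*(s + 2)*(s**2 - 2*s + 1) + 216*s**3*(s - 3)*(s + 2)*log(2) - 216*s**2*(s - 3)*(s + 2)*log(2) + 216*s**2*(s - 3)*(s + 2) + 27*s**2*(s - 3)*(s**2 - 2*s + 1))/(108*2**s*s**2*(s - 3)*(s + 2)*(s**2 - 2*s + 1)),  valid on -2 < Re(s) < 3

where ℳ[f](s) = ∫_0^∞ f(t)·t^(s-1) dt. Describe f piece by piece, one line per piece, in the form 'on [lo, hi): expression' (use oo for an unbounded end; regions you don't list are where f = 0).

cuts at 1/2, 1, 3/2, 3: linearity sums the 5 kernel integrals
∫ over [0, 1/2) of t**2·t^(s-1) joins the sum
between 1/2 and 1 the integrand is log(t)/t·t^(s-1)
[1, 3/2) adds the kernel integral of log(t)
the [3/2, 3) slice contributes ∫ exp(-t)·t^(s-1) dt
on [3, ∞) integrate f = t**(-3) against the kernel

on [0, 1/2): t**2
on [1/2, 1): log(t)/t
on [1, 3/2): log(t)
on [3/2, 3): exp(-t)
on [3, oo): t**(-3)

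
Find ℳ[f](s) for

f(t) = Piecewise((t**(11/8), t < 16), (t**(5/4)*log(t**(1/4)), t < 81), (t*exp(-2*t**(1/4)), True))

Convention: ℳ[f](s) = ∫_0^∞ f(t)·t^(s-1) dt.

4*6**(-4*s - 4)*(-8*12**(4*s + 4)*(s + 1)*(8*s + 11)*log(2) - 2*12**(4*s + 4)*(8*s + 11)*log(2) + 2*12**(4*s + 4)*(8*s + 11) + 4*12**(4*s + 4)*sqrt(2)*(8*s + 16*(s + 1)**2 + 9) + 12*18**(4*s + 4)*(s + 1)*(8*s + 11)*log(3) - 3*18**(4*s + 4)*(8*s + 11) + 3*18**(4*s + 4)*(8*s + 11)*log(3) + 3**(4*s + 4)*(8*s + 11)*(8*s + 16*(s + 1)**2 + 9)*uppergamma(4*s + 4, 6))/((8*s + 11)*(8*s + 16*(s + 1)**2 + 9))
  Re(s) > -11/8

back out the shared t-power: t**(3/8) on [0, 16); t**(1/4)*log(t**(1/4)) on [16, 81); exp(-2*t**(1/4)) on [81, ∞)
undo the power substitution: t**(3/4) on [0, 4); sqrt(t)*log(sqrt(t)) on [4, 9); exp(-2*sqrt(t)) on [9, ∞)
strip the power substitution: t**(3/2) on [0, 2); t*log(t) on [2, 3); exp(-2*t) on [3, ∞)
split f at 16, 81: ℳ[f](s) collects 3 kernel integrals
∫ t**(11/8)·t^(s-1) over [0, 16)
between 16 and 81 the integrand is t**(5/4)*log(t**(1/4))·t^(s-1)
∫ t*exp(-2*t**(1/4))·t^(s-1) over [81, ∞)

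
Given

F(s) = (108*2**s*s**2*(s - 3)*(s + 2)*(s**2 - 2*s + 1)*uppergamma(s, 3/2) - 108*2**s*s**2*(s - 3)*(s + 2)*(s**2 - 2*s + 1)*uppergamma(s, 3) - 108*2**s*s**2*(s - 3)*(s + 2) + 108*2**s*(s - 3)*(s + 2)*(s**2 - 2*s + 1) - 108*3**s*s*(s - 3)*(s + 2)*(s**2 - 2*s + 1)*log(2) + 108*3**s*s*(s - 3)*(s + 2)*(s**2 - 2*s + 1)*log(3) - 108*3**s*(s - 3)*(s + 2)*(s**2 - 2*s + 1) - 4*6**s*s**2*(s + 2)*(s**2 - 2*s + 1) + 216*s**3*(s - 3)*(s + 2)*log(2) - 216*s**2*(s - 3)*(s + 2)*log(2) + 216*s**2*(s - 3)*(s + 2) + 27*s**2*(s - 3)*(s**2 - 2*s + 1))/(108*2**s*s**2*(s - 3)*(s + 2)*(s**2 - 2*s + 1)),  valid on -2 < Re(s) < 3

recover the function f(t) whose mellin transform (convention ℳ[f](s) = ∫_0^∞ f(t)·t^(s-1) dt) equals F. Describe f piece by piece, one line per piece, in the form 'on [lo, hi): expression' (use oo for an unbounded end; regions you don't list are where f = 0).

on [0, 1/2): t**2
on [1/2, 1): log(t)/t
on [1, 3/2): log(t)
on [3/2, 3): exp(-t)
on [3, oo): t**(-3)

cuts at 1/2, 1, 3/2, 3: linearity sums the 5 kernel integrals
for t in [0, 1/2): the term is ∫ t**2·t^(s-1)
for t in [1/2, 1): the term is ∫ log(t)/t·t^(s-1)
between 1 and 3/2 the integrand is log(t)·t^(s-1)
segment [3/2, 3) carries exp(-t); integrate it
segment 3 to ∞ holds t**(-3); add its integral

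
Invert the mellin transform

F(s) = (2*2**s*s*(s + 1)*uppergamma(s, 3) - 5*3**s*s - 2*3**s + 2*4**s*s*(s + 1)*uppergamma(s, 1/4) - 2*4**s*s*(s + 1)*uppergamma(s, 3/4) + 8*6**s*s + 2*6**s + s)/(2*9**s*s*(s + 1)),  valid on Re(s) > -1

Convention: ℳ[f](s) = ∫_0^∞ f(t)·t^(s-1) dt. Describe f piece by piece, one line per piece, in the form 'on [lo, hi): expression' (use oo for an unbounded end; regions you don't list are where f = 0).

back out the common scale on t: 3*t on [0, 1/6); exp(-3*t/2) on [1/6, 1/2); 3*t + 1 on [1/2, 1); …
reversing the common scale on t: t on [0, 1/2); exp(-t/2) on [1/2, 3/2); t + 1 on [3/2, 3); …
treat the 4 regions marked off by 1/9, 1/3, 2/3 separately and sum
between 0 and 1/9 the integrand is 9*t/2·t^(s-1)
[1/9, 1/3) adds the kernel integral of exp(-9*t/4)
∫ over [1/3, 2/3) of (9*t/2 + 1)·t^(s-1) joins the sum
between 2/3 and ∞ the integrand is exp(-9*t/2)·t^(s-1)

on [0, 1/9): 9*t/2
on [1/9, 1/3): exp(-9*t/4)
on [1/3, 2/3): 9*t/2 + 1
on [2/3, oo): exp(-9*t/2)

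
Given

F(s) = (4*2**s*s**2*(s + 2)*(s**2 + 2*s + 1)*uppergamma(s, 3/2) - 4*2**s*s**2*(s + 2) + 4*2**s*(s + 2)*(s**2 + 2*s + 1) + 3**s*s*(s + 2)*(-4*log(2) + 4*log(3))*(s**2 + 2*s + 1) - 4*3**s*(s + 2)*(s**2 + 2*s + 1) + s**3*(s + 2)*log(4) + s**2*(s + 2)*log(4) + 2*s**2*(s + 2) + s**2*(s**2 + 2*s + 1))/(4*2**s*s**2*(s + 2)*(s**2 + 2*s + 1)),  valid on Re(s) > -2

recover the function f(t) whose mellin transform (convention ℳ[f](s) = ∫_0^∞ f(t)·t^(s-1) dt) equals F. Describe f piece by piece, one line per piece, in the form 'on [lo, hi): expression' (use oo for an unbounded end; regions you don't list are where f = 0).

on [0, 1/2): t**2
on [1/2, 1): t*log(t)
on [1, 3/2): log(t)
on [3/2, oo): exp(-t)

treat the 4 regions marked off by 1/2, 1, 3/2 separately and sum
piece [0, 1/2): integrate t**2 against the kernel
∫ t*log(t)·t^(s-1) over [1/2, 1)
piece [1, 3/2): integrate log(t) against the kernel
piece [3/2, ∞): integrate exp(-t) against the kernel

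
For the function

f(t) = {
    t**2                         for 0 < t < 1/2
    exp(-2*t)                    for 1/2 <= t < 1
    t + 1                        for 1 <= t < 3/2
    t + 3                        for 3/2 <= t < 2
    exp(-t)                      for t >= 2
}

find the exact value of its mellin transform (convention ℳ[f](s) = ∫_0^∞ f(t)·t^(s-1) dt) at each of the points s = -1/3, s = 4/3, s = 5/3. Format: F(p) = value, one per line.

F(-1/3) = 2**(1/3)*(-3*2**(1/3) - uppergamma(-1/3, 2) + 2**(2/3)*uppergamma(-1/3, 2)/2 + 3/20 + uppergamma(-1/3, 1) + 3*2**(2/3)/4 + 2*3**(2/3))
F(4/3) = 2**(2/3)*(-1260*3**(1/3) - 660*2**(1/3) - 280*uppergamma(4/3, 2) + 21 + 280*uppergamma(4/3, 1) + 560*2**(1/3)*uppergamma(4/3, 2) + 3480*2**(2/3))/1120
F(5/3) = 2**(1/3)*(-792*3**(2/3) - 429*2**(2/3) - 220*uppergamma(5/3, 2) + 15 + 220*uppergamma(5/3, 1) + 440*2**(2/3)*uppergamma(5/3, 2) + 4488*2**(1/3))/880

the 5 pieces separated at 1/2, 1, 3/2, 2 each add one integral
on [0, 1/2) integrate f = t**2 against the kernel
segment 1/2 to 1 holds exp(-2*t); add its integral
segment [1, 3/2) carries (t + 1); integrate it
piece [3/2, 2): integrate (t + 3) against the kernel
piece [2, ∞): integrate exp(-t) against the kernel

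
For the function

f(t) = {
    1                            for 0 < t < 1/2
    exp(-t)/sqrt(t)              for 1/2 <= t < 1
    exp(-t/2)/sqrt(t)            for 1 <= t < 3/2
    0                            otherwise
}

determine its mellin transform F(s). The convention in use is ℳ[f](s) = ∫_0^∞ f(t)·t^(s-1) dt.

uppergamma(s - 1/2, 1/2) - uppergamma(s - 1/2, 1) + sqrt(2)*4**s*uppergamma(s - 1/2, 1/2)/(2*2**s) - sqrt(2)*4**s*uppergamma(s - 1/2, 3/4)/(2*2**s) + 1/(2**s*s)
  Re(s) > 0

undo the shared t-power: 1/sqrt(t) on [0, 1/2); exp(-t)/t on [1/2, 1); exp(-t/2)/t on [1, 3/2)
peel off the shared t-power: sqrt(t) on [0, 1/2); exp(-t) on [1/2, 1); exp(-t/2) on [1, 3/2)
f breaks at 1/2, 1 into 3 integrals to sum
the [0, 1/2) slice contributes ∫ 1·t^(s-1) dt
between 1/2 and 1 the integrand is exp(-t)/sqrt(t)·t^(s-1)
over [1, 3/2), the kernel integral of exp(-t/2)/sqrt(t) enters the sum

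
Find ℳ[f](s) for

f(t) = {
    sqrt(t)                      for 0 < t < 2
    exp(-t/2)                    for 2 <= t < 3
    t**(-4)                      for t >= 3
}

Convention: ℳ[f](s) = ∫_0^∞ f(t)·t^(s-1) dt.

slice at 2, 3, transform all 3 pieces, and sum them
segment [0, 2) carries sqrt(t); integrate it
∫ over [2, 3) of exp(-t/2)·t^(s-1) joins the sum
over [3, ∞), the kernel integral of t**(-4) enters the sum

(2**s*(s - 4)*(2*s + 1)*uppergamma(s, 1) - 2**s*(s - 4)*(2*s + 1)*uppergamma(s, 3/2) + 2*2**(s + 1/2)*(s - 4) - 3**s*(2*s + 1)/81)/((s - 4)*(2*s + 1))
  -1/2 < Re(s) < 4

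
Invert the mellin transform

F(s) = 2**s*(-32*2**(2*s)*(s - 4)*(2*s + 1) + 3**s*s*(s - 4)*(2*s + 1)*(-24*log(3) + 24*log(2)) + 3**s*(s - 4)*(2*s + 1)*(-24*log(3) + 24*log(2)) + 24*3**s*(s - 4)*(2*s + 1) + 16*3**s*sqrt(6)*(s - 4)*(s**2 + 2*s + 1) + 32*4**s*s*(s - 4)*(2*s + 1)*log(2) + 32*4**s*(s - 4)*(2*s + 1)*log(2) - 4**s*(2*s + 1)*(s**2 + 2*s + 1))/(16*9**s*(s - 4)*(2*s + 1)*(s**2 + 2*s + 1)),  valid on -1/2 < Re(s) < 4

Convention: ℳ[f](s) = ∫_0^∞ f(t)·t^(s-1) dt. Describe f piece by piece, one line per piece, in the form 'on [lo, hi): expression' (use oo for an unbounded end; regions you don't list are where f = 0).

undo the common scale on t: sqrt(6)*sqrt(t)/2 on [0, 1); 3*t*log(3*t/2)/2 on [1, 4/3); 16/(81*t**4) on [4/3, ∞)
remove the common scale on t first: sqrt(t) on [0, 3/2); t*log(t) on [3/2, 2); t**(-4) on [2, ∞)
summing 3 kernel integrals split by 2/3, 8/9 yields ℳ[f](s)
the [0, 2/3) slice contributes ∫ 3*sqrt(t)/2·t^(s-1) dt
[2/3, 8/9) adds the kernel integral of 9*t*log(9*t/4)/4
∫ over [8/9, ∞) of 256/(6561*t**4)·t^(s-1) joins the sum

on [0, 2/3): 3*sqrt(t)/2
on [2/3, 8/9): 9*t*log(9*t/4)/4
on [8/9, oo): 256/(6561*t**4)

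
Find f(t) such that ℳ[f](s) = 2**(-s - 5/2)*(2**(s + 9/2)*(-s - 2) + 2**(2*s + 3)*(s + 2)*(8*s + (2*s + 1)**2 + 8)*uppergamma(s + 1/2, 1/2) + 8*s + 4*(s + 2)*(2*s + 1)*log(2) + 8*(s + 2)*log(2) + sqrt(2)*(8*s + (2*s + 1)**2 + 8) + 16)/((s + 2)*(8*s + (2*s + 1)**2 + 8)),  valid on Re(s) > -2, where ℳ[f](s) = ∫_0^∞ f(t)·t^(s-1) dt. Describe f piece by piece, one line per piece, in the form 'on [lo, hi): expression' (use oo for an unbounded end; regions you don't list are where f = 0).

invert the shared t-power to get t**(3/2) on [0, 1/2); t*log(t) on [1/2, 1); exp(-t/2) on [1, ∞)
breakpoints 1/2, 1: one integral from each of the 3 segments
on [0, 1/2) integrate f = t**2 against the kernel
segment [1/2, 1) carries t**(3/2)*log(t); integrate it
piece [1, ∞): integrate sqrt(t)*exp(-t/2) against the kernel

on [0, 1/2): t**2
on [1/2, 1): t**(3/2)*log(t)
on [1, oo): sqrt(t)*exp(-t/2)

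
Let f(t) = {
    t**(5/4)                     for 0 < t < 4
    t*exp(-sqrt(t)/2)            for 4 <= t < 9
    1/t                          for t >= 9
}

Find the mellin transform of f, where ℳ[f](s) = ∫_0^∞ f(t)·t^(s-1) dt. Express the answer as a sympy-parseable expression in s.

(8*2**(2*s)*(s - 1)*(4*s + 5)*uppergamma(2*s + 2, 1) - 8*2**(2*s)*(s - 1)*(4*s + 5)*uppergamma(2*s + 2, 3/2) + 16*2**(2*s + 1/2)*(s - 1) - 9**s*(4*s + 5)/9)/((s - 1)*(4*s + 5))
  -5/4 < Re(s) < 1

invert the shared t-power to get t**(1/4) on [0, 4); exp(-sqrt(t)/2) on [4, 9); t**(-2) on [9, ∞)
invert the power substitution to get sqrt(t) on [0, 2); exp(-t/2) on [2, 3); t**(-4) on [3, ∞)
slice at 4, 9, transform all 3 pieces, and sum them
segment 0 to 4 holds t**(5/4); add its integral
over [4, 9), the kernel integral of t*exp(-sqrt(t)/2) enters the sum
∫ 1/t·t^(s-1) over [9, ∞)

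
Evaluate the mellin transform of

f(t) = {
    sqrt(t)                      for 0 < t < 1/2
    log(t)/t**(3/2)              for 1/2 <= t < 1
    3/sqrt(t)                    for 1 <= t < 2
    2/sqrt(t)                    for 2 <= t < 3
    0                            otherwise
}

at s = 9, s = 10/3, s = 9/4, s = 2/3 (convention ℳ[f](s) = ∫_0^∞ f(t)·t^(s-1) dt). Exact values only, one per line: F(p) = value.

F(9) = sqrt(2)*(-6897152*sqrt(2) + 19380*log(2) + 1120672009 + 28721433600*sqrt(6))/37209600
F(10/3) = -2790/2057 + 2019*2**(1/6)/22264 + 3*2**(1/6)*log(2)/22 + 24*2**(5/6)/17 + 108*3**(5/6)/17
F(9/4) = 2**(1/4)*(-2420*2**(3/4) + 924*log(2) + 1295 + 1584*sqrt(2) + 2376*6**(3/4))/1386
F(2/3) = -486/25 - 6*2**(5/6)*log(2)/5 + 579*2**(5/6)/350 + 6*2**(1/6) + 12*3**(1/6)

back out the shared t-power: 1 on [0, 1/2); log(t)/t**2 on [1/2, 1); 3/t on [1, 2); …
the shared t-power comes off first: t on [0, 1/2); log(t)/t on [1/2, 1); 3 on [1, 2); …
cuts at 1/2, 1, 2: linearity sums the 4 kernel integrals
on [0, 1/2): add ∫ sqrt(t)·t^(s-1) dt
on [1/2, 1) integrate f = log(t)/t**(3/2) against the kernel
for t in [1, 2): the term is ∫ 3/sqrt(t)·t^(s-1)
segment 2 to 3 holds 2/sqrt(t); add its integral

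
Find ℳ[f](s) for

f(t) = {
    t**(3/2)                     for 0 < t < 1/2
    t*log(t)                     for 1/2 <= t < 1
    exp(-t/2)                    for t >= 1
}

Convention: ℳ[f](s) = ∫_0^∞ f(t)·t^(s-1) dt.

(2*2**(2*s)*(2*s + 3)*(s**2 + 2*s + 1)*uppergamma(s, 1/2) - 2*2**s*(2*s + 3) + s*(2*s + 3)*log(2) + 2*s + (2*s + 3)*log(2) + sqrt(2)*(s**2 + 2*s + 1) + 3)/(2*2**s*(2*s + 3)*(s**2 + 2*s + 1))
  Re(s) > -3/2

slice at 1/2, 1, transform all 3 pieces, and sum them
between 0 and 1/2 the integrand is t**(3/2)·t^(s-1)
for t in [1/2, 1): the term is ∫ t*log(t)·t^(s-1)
[1, ∞) adds the kernel integral of exp(-t/2)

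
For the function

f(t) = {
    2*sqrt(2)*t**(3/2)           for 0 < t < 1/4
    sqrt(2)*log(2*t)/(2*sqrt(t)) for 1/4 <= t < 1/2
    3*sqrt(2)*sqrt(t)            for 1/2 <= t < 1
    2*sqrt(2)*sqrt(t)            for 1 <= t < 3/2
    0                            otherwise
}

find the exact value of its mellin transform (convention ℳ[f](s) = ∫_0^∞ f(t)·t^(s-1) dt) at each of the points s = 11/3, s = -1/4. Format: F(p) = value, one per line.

F(11/3) = 3*2**(1/6)*(-1223136*2**(1/6) + 27625 + 58900*log(2) + 5729792*2**(1/3) + 58014144*6**(1/6))/71622400
F(-1/4) = -124*2**(1/4)/9 - 8*log(2)/3 + 178/45 + 4*sqrt(2) + 8*6**(1/4)

peel off the common scale on t: t**(3/2) on [0, 1/2); log(t)/sqrt(t) on [1/2, 1); 3*sqrt(t) on [1, 2); …
peel off the shared t-power: t on [0, 1/2); log(t)/t on [1/2, 1); 3 on [1, 2); …
the 4 pieces separated at 1/4, 1/2, 1 each add one integral
segment [0, 1/4) carries 2*sqrt(2)*t**(3/2); integrate it
∫ sqrt(2)*log(2*t)/(2*sqrt(t))·t^(s-1) over [1/4, 1/2)
segment 1/2 to 1 holds 3*sqrt(2)*sqrt(t); add its integral
between 1 and 3/2 the integrand is 2*sqrt(2)*sqrt(t)·t^(s-1)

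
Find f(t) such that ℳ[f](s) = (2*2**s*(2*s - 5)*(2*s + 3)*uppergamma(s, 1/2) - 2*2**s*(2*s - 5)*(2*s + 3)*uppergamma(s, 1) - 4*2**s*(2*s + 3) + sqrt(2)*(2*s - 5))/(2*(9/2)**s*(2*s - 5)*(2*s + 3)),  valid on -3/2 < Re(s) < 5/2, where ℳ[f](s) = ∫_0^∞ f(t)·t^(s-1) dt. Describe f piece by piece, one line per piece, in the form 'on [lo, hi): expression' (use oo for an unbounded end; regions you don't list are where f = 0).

on [0, 2/9): 27*t**(3/2)/8
on [2/9, 4/9): exp(-9*t/4)
on [4/9, oo): 32/(243*t**(5/2))

remove the common scale on t first: 3*sqrt(6)*t**(3/2)/4 on [0, 1/3); exp(-3*t/2) on [1/3, 2/3); 4*sqrt(6)/(27*t**(5/2)) on [2/3, ∞)
strip the common scale on t: t**(3/2) on [0, 1/2); exp(-t) on [1/2, 1); t**(-5/2) on [1, ∞)
split f at 2/9, 4/9: ℳ[f](s) collects 3 kernel integrals
for t in [0, 2/9): the term is ∫ 27*t**(3/2)/8·t^(s-1)
between 2/9 and 4/9 the integrand is exp(-9*t/4)·t^(s-1)
[4/9, ∞) adds the kernel integral of 32/(243*t**(5/2))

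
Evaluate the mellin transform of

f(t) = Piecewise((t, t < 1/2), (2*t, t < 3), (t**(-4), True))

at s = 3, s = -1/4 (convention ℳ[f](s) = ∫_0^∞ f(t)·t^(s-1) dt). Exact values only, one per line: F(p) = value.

the 3 pieces separated at 1/2, 3 each add one integral
over [0, 1/2), the kernel integral of t enters the sum
on [1/2, 3) integrate f = 2*t against the kernel
segment 3 to ∞ holds t**(-4); add its integral

F(3) = 7837/192
F(-1/4) = -2*2**(1/4)/3 + 11020*3**(3/4)/4131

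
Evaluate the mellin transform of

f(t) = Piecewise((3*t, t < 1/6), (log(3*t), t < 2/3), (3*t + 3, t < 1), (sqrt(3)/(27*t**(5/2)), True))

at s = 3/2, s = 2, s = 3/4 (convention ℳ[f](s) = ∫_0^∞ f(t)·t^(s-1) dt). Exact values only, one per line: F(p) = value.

F(3/2) = sqrt(6)*(-1139 + 30*sqrt(2) + 270*log(2) + 864*sqrt(6))/1620
F(2) = 2*sqrt(3)/27 + 17*log(2)/72 + 23/16
F(3/4) = 6**(1/4)*(-436*sqrt(2) + 2*2**(3/4)*3**(1/4) + 65 + log(2**(42 + 84*sqrt(2))) + 180*6**(3/4))/189

remove the common scale on t first: t on [0, 1/2); log(t) on [1/2, 2); t + 3 on [2, 3); …
treat the 4 regions marked off by 1/6, 2/3, 1 separately and sum
on [0, 1/6): add ∫ 3*t·t^(s-1) dt
segment [1/6, 2/3) carries log(3*t); integrate it
piece [2/3, 1): integrate (3*t + 3) against the kernel
∫ sqrt(3)/(27*t**(5/2))·t^(s-1) over [1, ∞)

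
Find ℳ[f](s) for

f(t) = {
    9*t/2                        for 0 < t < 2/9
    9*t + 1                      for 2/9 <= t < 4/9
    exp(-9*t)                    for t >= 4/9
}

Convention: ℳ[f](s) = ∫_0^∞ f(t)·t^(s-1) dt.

(2**s*s*(s + 1)*uppergamma(s, 4) - 2*4**s*s - 4**s + 5*8**s*s + 8**s)/(18**s*s*(s + 1))
  Re(s) > -1

strip the common scale on t: 3*t on [0, 1/3); 6*t + 1 on [1/3, 2/3); exp(-6*t) on [2/3, ∞)
reversing the common scale on t: 3*t/2 on [0, 2/3); 3*t + 1 on [2/3, 4/3); exp(-3*t) on [4/3, ∞)
back out the common scale on t: t on [0, 1); 2*t + 1 on [1, 2); exp(-2*t) on [2, ∞)
the 3 pieces separated at 2/9, 4/9 each add one integral
∫ 9*t/2·t^(s-1) over [0, 2/9)
between 2/9 and 4/9 the integrand is (9*t + 1)·t^(s-1)
[4/9, ∞) adds the kernel integral of exp(-9*t)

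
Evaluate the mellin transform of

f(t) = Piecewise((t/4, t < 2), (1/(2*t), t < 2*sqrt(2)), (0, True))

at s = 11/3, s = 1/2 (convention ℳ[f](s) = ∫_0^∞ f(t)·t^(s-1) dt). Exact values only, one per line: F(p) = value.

back out the shared t-power: t**2/4 on [0, 2); 1/2 on [2, 2*sqrt(2))
invert the common scale on t to get t**2 on [0, 1); 1/2 on [1, sqrt(2))
back out the power substitution: t on [0, 1); 1/2 on [1, 2)
decompose at 2; ℳ[f](s) sums the 2 pieces' integrals
∫ t/4·t^(s-1) over [0, 2)
over [2, 2*sqrt(2)), the kernel integral of 1/(2*t) enters the sum

F(11/3) = 3*2**(2/3)/28 + 3
F(1/2) = sqrt(2)*(10 - 3*2**(3/4))/12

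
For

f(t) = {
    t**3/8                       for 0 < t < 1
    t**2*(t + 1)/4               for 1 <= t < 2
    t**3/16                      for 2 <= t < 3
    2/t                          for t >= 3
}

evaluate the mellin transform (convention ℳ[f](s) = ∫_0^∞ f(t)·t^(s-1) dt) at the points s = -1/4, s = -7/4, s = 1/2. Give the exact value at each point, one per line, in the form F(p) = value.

back out the common scale on t: t**3 on [0, 1/2); t**2*(2*t + 1) on [1/2, 1); t**3/2 on [1, 3/2); …
remove the shared t-power first: t on [0, 1/2); 2*t + 1 on [1/2, 1); t/2 on [1, 3/2); …
summing 4 kernel integrals split by 1, 2, 3 yields ℳ[f](s)
on [0, 1): add ∫ t**3/8·t^(s-1) dt
on [1, 2): add ∫ t**2*(t + 1)/4·t^(s-1) dt
∫ over [2, 3) of t**3/16·t^(s-1) joins the sum
on [3, ∞): add ∫ 2/t·t^(s-1) dt

F(-1/4) = -29/154 + 757*3**(3/4)/1980 + 43*2**(3/4)/77
F(-7/4) = -11/10 + 1051*3**(1/4)/5940 + 13*2**(1/4)/10
F(1/2) = -19/140 + 29*sqrt(2)/35 + 305*sqrt(3)/168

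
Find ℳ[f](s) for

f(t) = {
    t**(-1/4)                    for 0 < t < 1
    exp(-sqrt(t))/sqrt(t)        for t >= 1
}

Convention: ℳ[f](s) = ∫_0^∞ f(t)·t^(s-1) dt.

peel off the power substitution: 1/sqrt(t) on [0, 1); exp(-t)/t on [1, ∞)
strip the shared t-power: sqrt(t) on [0, 1); exp(-t) on [1, ∞)
cuts at 1: linearity sums the 2 kernel integrals
segment 0 to 1 holds t**(-1/4); add its integral
∫ exp(-sqrt(t))/sqrt(t)·t^(s-1) over [1, ∞)

2*((4*s - 1)*uppergamma(2*s - 1, 1) + 2)/(4*s - 1)
  Re(s) > 1/4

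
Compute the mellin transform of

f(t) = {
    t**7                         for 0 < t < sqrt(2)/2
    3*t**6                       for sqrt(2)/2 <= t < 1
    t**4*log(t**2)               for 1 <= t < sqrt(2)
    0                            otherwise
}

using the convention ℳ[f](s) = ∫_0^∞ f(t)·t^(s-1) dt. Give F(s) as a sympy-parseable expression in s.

(48*2**(s/2)*(s + 4)**2*(s + 7) + 32*2**(s/2)*(s + 6)*(s + 7) + 64*2**s*(s + 4)*(s + 6)*(s + 7)*log(2) - 128*2**s*(s + 6)*(s + 7) + sqrt(2)*(s + 4)**2*(s + 6) - 6*(s + 4)**2*(s + 7))/(16*2**(s/2)*(s + 4)**2*(s + 6)*(s + 7))
  Re(s) > -7

strip the power substitution: t**(7/2) on [0, 1/2); 3*t**3 on [1/2, 1); t**2*log(t) on [1, 2)
invert the shared t-power to get t**(3/2) on [0, 1/2); 3*t on [1/2, 1); log(t) on [1, 2)
decompose at sqrt(2)/2, 1; ℳ[f](s) sums the 3 pieces' integrals
segment [0, sqrt(2)/2) carries t**7; integrate it
on [sqrt(2)/2, 1) integrate f = 3*t**6 against the kernel
over [1, sqrt(2)), the kernel integral of t**4*log(t**2) enters the sum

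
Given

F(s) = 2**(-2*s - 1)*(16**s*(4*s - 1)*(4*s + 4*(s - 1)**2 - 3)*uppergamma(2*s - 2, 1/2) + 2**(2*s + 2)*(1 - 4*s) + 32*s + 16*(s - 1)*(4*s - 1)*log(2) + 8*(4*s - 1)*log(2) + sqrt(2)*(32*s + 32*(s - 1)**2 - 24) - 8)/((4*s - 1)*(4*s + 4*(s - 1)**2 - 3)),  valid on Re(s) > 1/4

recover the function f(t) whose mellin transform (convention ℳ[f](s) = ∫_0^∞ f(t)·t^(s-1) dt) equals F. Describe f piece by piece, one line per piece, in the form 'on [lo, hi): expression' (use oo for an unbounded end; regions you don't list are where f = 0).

reversing the shared t-power: t**(3/4) on [0, 1/4); sqrt(t)*log(sqrt(t)) on [1/4, 1); exp(-sqrt(t)/2) on [1, ∞)
the power substitution comes off first: t**(3/2) on [0, 1/2); t*log(t) on [1/2, 1); exp(-t/2) on [1, ∞)
decompose at 1/4, 1; ℳ[f](s) sums the 3 pieces' integrals
segment 0 to 1/4 holds t**(-1/4); add its integral
∫ over [1/4, 1) of log(sqrt(t))/sqrt(t)·t^(s-1) joins the sum
segment [1, ∞) carries exp(-sqrt(t)/2)/t; integrate it

on [0, 1/4): t**(-1/4)
on [1/4, 1): log(sqrt(t))/sqrt(t)
on [1, oo): exp(-sqrt(t)/2)/t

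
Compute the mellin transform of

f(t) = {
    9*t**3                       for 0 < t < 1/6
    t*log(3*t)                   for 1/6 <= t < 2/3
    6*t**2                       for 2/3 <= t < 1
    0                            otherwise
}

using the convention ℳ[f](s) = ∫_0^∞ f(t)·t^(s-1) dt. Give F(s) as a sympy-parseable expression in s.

back out the shared t-power: 9*t**2 on [0, 1/6); log(3*t) on [1/6, 2/3); 6*t on [2/3, 1)
undo the common scale on t: t**2 on [0, 1/2); log(t) on [1/2, 2); 2*t on [2, 3)
decompose at 1/6, 2/3; ℳ[f](s) sums the 3 pieces' integrals
the [0, 1/6) slice contributes ∫ 9*t**3·t^(s-1) dt
on [1/6, 2/3): add ∫ t*log(3*t)·t^(s-1) dt
∫ over [2/3, 1) of 6*t**2·t^(s-1) joins the sum

(-64*2**(2*s)*(s + 1)**2*(s + 3) + 16*2**(2*s)*(s + 1)*(s + 2)*(s + 3)*log(2) - 16*2**(2*s)*(s + 2)*(s + 3) + 144*6**s*(s + 1)**2*(s + 3) + (s + 1)**2*(s + 2) + 4*(s + 1)*(s + 2)*(s + 3)*log(2) + 4*(s + 2)*(s + 3))/(24*6**s*(s + 1)**2*(s + 2)*(s + 3))
  Re(s) > -3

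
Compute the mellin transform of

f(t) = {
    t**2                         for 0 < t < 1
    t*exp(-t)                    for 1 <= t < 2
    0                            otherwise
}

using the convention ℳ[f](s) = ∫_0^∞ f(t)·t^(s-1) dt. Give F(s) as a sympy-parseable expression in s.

reversing the shared t-power: t on [0, 1); exp(-t) on [1, 2)
cuts at 1: linearity sums the 2 kernel integrals
[0, 1) adds the kernel integral of t**2
∫ over [1, 2) of t*exp(-t)·t^(s-1) joins the sum

((s + 2)*uppergamma(s + 1, 1) - (s + 2)*uppergamma(s + 1, 2) + 1)/(s + 2)
  Re(s) > -2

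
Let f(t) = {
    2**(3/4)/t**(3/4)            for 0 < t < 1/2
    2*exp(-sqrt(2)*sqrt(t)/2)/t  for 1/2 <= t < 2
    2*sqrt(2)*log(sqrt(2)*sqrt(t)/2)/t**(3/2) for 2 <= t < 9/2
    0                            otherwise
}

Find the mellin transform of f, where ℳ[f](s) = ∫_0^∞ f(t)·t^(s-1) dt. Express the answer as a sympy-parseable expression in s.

back out the common scale on t: t**(-3/4) on [0, 1/4); exp(-sqrt(t))/t on [1/4, 1); log(sqrt(t))/t**(3/2) on [1, 9/4)
the shared t-power comes off first: t**(1/4) on [0, 1/4); exp(-sqrt(t)) on [1/4, 1); log(sqrt(t))/sqrt(t) on [1, 9/4)
reversing the power substitution: sqrt(t) on [0, 1/2); exp(-t) on [1/2, 1); log(t)/t on [1, 3/2)
f breaks at 1/2, 2 into 3 integrals to sum
segment 0 to 1/2 holds 2**(3/4)/t**(3/4); add its integral
[1/2, 2) adds the kernel integral of 2*exp(-sqrt(2)*sqrt(t)/2)/t
on [2, 9/2) integrate f = 2*sqrt(2)*log(sqrt(2)*sqrt(t)/2)/t**(3/2) against the kernel

2**(1 - s)*(4**s*(4*s - 3)*(-4*s + 4*(s - 1)**2 + 5)*uppergamma(2*s - 2, 1/2) - 4**s*(4*s - 3)*(-4*s + 4*(s - 1)**2 + 5)*uppergamma(2*s - 2, 1) + 4**s*(108*s - 81)/27 + 9**s*(24 - 32*s)/27 + 9**s*(s - 1)*(4*s - 3)*(-16*log(2) + 16*log(3))/27 + 9**s*(4*s - 3)*(-8*log(3) + 8*log(2))/27 + sqrt(2)*(-432*s + 432*(s - 1)**2 + 540)/27)/((4*s - 3)*(-4*s + 4*(s - 1)**2 + 5))
  Re(s) > 3/4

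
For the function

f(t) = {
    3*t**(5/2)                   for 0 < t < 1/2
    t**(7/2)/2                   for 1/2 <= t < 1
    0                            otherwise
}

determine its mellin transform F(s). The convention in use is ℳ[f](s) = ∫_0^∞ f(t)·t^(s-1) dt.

(79*2**(1/2 - s) + 11*2**(3/2 - s)*s + 32*s + 80)/(16*(4*s**2 + 24*s + 35))
  Re(s) > -5/2

cuts at 1/2: linearity sums the 2 kernel integrals
∫ 3*t**(5/2)·t^(s-1) over [0, 1/2)
between 1/2 and 1 the integrand is t**(7/2)/2·t^(s-1)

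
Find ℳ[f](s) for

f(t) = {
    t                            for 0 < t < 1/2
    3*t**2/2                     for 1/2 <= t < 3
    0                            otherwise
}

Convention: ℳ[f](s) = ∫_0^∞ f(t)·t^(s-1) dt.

(108*6**s*(s + 1) + s + 5)/(8*2**s*(s + 1)*(s + 2))
  Re(s) > -1

summing 2 kernel integrals split by 1/2 yields ℳ[f](s)
[0, 1/2) adds the kernel integral of t
on [1/2, 3): add ∫ 3*t**2/2·t^(s-1) dt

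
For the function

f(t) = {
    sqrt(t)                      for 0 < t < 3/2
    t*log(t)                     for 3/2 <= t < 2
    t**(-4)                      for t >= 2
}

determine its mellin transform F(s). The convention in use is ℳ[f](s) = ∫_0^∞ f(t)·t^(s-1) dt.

(-32*2**(2*s)*(s - 4)*(2*s + 1) + 3**s*s*(s - 4)*(2*s + 1)*(-24*log(3) + 24*log(2)) + 3**s*(s - 4)*(2*s + 1)*(-24*log(3) + 24*log(2)) + 24*3**s*(s - 4)*(2*s + 1) + 16*3**s*sqrt(6)*(s - 4)*(s**2 + 2*s + 1) + 32*4**s*s*(s - 4)*(2*s + 1)*log(2) + 32*4**s*(s - 4)*(2*s + 1)*log(2) - 4**s*(2*s + 1)*(s**2 + 2*s + 1))/(16*2**s*(s - 4)*(2*s + 1)*(s**2 + 2*s + 1))
  -1/2 < Re(s) < 4

the 3 pieces separated at 3/2, 2 each add one integral
between 0 and 3/2 the integrand is sqrt(t)·t^(s-1)
on [3/2, 2): add ∫ t*log(t)·t^(s-1) dt
segment [2, ∞) carries t**(-4); integrate it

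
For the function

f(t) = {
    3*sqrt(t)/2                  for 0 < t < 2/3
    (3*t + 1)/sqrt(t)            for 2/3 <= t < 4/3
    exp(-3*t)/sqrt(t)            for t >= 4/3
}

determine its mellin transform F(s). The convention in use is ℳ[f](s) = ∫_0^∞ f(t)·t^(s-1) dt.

back out the shared t-power: 3/2 on [0, 2/3); (3*t + 1)/t on [2/3, 4/3); exp(-3*t)/t on [4/3, ∞)
invert the shared t-power to get 3*t/2 on [0, 2/3); 3*t + 1 on [2/3, 4/3); exp(-3*t) on [4/3, ∞)
the common scale on t comes off first: t on [0, 1); 2*t + 1 on [1, 2); exp(-2*t) on [2, ∞)
cuts at 2/3, 4/3: linearity sums the 3 kernel integrals
on [0, 2/3): add ∫ 3*sqrt(t)/2·t^(s-1) dt
on [2/3, 4/3) integrate f = (3*t + 1)/sqrt(t) against the kernel
piece [4/3, ∞): integrate exp(-3*t)/sqrt(t) against the kernel

(10*2**(2*s)*sqrt(3)*s - 4*2**s*sqrt(6)*s - 3*sqrt(3)*4**s + 4*sqrt(3)*s**2*uppergamma(s - 1/2, 4) - sqrt(3)*uppergamma(s - 1/2, 4))/(3**s*(4*s**2 - 1))
  Re(s) > -1/2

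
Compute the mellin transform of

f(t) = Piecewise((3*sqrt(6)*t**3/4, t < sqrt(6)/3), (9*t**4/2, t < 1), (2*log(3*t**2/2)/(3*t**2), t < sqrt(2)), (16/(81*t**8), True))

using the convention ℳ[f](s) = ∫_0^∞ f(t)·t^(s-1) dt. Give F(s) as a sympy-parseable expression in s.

(324*2**(s/2)*(s/2 - 4)*(s/2 + 2)*(s**2/4 - s + 1) - 324*2**(s/2)*(s/2 - 4)*(s + 3)*(s**2/4 - s + 1) - 54*3**(s/2)*s*(s/2 - 4)*(s/2 + 2)*(s + 3)*log(3) + 54*3**(s/2)*s*(s/2 - 4)*(s/2 + 2)*(s + 3)*log(2) - 108*3**(s/2)*(s/2 - 4)*(s/2 + 2)*(s + 3)*log(2) + 108*3**(s/2)*(s/2 - 4)*(s/2 + 2)*(s + 3) + 108*3**(s/2)*(s/2 - 4)*(s/2 + 2)*(s + 3)*log(3) + 729*3**(s/2)*(s/2 - 4)*(s + 3)*(s**2/4 - s + 1) + 27*6**(s/2)*s*(s/2 - 4)*(s/2 + 2)*(s + 3)*log(3) - 54*6**(s/2)*(s/2 - 4)*(s/2 + 2)*(s + 3)*log(3) - 54*6**(s/2)*(s/2 - 4)*(s/2 + 2)*(s + 3) - 2*6**(s/2)*(s/2 + 2)*(s + 3)*(s**2/4 - s + 1))/(324*3**(s/2)*(s/2 - 4)*(s/2 + 2)*(s + 3)*(s**2/4 - s + 1))
  -3 < Re(s) < 8

peel off the power substitution: 3*sqrt(6)*t**(3/2)/4 on [0, 2/3); 9*t**2/2 on [2/3, 1); 2*log(3*t/2)/(3*t) on [1, 2); …
invert the common scale on t to get t**(3/2) on [0, 1); 2*t**2 on [1, 3/2); log(t)/t on [3/2, 3); …
decompose at sqrt(6)/3, 1, sqrt(2); ℳ[f](s) sums the 4 pieces' integrals
for t in [0, sqrt(6)/3): the term is ∫ 3*sqrt(6)*t**3/4·t^(s-1)
segment sqrt(6)/3 to 1 holds 9*t**4/2; add its integral
[1, sqrt(2)) adds the kernel integral of 2*log(3*t**2/2)/(3*t**2)
segment sqrt(2) to ∞ holds 16/(81*t**8); add its integral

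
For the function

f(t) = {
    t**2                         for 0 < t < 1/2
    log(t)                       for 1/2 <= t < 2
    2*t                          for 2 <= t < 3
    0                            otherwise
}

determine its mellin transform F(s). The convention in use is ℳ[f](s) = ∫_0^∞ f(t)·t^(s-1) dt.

(-16*2**(2*s)*s**2*(s + 2) + 4*2**(2*s)*s*(s + 1)*(s + 2)*log(2) - 4*2**(2*s)*(s + 1)*(s + 2) + 24*6**s*s**2*(s + 2) + s**2*(s + 1) + 4*s*(s + 1)*(s + 2)*log(2) + 4*(s + 1)*(s + 2))/(4*2**s*s**2*(s + 1)*(s + 2))
  Re(s) > -2

along the cuts 1/2, 2, ℳ[f](s) splits into 3 integrals
between 0 and 1/2 the integrand is t**2·t^(s-1)
on [1/2, 2) integrate f = log(t) against the kernel
segment [2, 3) carries 2*t; integrate it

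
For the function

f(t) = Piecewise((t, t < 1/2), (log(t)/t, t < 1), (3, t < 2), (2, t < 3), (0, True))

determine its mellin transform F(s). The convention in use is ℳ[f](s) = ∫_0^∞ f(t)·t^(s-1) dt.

(2*2**(2*s)*(s + 1)*(s**2 - 2*s + 1) - 2*2**s*s*(s + 1) - 6*2**s*(s + 1)*(s**2 - 2*s + 1) + 4*6**s*(s + 1)*(s**2 - 2*s + 1) + 4*s**2*(s + 1)*log(2) - 4*s*(s + 1)*log(2) + 4*s*(s + 1) + s*(s**2 - 2*s + 1))/(2*2**s*s*(s + 1)*(s**2 - 2*s + 1))
  Re(s) > -1

split f at 1/2, 1, 2: ℳ[f](s) collects 4 kernel integrals
segment [0, 1/2) carries t; integrate it
the [1/2, 1) slice contributes ∫ log(t)/t·t^(s-1) dt
for t in [1, 2): the term is ∫ 3·t^(s-1)
between 2 and 3 the integrand is 2·t^(s-1)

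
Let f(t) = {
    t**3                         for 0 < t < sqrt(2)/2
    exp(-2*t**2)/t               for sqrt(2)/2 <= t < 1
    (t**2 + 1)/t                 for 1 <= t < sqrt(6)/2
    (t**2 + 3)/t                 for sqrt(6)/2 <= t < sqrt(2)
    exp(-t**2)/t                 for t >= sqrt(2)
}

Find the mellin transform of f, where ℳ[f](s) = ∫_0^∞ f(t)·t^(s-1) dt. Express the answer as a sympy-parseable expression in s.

2**(1/2 - s/2)*(30*2**s*(s - 1)*(s + 3) + 36*2**s*(s + 3) + 3*2**(s/2 + 1/2)*(s - 1)*(s + 1)*(s + 3)*uppergamma(s/2 - 1/2, 2) - 12*2**(s/2 + 1/2)*(s - 1)*(s + 3) - 12*2**(s/2 + 1/2)*(s + 3) - 8*3**(s/2 + 1/2)*(s - 1)*(s + 3) - 16*3**(s/2 + 1/2)*(s + 3) + 6*(s - 1)*(s + 1)*(s + 3)*uppergamma(s/2 - 1/2, 1) - 6*(s - 1)*(s + 1)*(s + 3)*uppergamma(s/2 - 1/2, 2) + 3*(s - 1)*(s + 1))/(12*(s - 1)*(s + 1)*(s + 3))
  Re(s) > -3

strip the shared t-power: t**4 on [0, sqrt(2)/2); exp(-2*t**2) on [sqrt(2)/2, 1); t**2 + 1 on [1, sqrt(6)/2); …
peel off the power substitution: t**2 on [0, 1/2); exp(-2*t) on [1/2, 1); t + 1 on [1, 3/2); …
f breaks at sqrt(2)/2, 1, sqrt(6)/2, sqrt(2) into 5 integrals to sum
on [0, sqrt(2)/2) integrate f = t**3 against the kernel
on [sqrt(2)/2, 1): add ∫ exp(-2*t**2)/t·t^(s-1) dt
between 1 and sqrt(6)/2 the integrand is (t**2 + 1)/t·t^(s-1)
on [sqrt(6)/2, sqrt(2)): add ∫ (t**2 + 3)/t·t^(s-1) dt
the [sqrt(2), ∞) slice contributes ∫ exp(-t**2)/t·t^(s-1) dt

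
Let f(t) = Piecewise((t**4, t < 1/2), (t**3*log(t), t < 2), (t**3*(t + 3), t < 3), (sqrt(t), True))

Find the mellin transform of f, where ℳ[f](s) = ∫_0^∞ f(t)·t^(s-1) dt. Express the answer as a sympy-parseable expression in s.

(-640*2**(2*s)*(s + 3)**2*(2*s + 1) + 128*2**(2*s)*(s + 3)*(s + 4)*(2*s + 1)*log(2) - 384*2**(2*s)*(s + 3)*(2*s + 1) - 128*2**(2*s)*(s + 4)*(2*s + 1) - 32*sqrt(3)*6**s*(s + 3)**2*(s + 4) + 2592*6**s*(s + 3)**2*(2*s + 1) + 1296*6**s*(s + 3)*(2*s + 1) + (s + 3)**2*(2*s + 1) + (s + 3)*(s + 4)*(2*s + 1)*log(4) + 2*(s + 4)*(2*s + 1))/(16*2**s*(s + 3)**2*(s + 4)*(2*s + 1))
  -4 < Re(s) < -1/2

back out the shared t-power: t**2 on [0, 1/2); t*log(t) on [1/2, 2); t*(t + 3) on [2, 3); …
strip the shared t-power: t on [0, 1/2); log(t) on [1/2, 2); t + 3 on [2, 3); …
integrate the 4 segments split at 1/2, 2, 3, then add the results
piece [0, 1/2): integrate t**4 against the kernel
segment 1/2 to 2 holds t**3*log(t); add its integral
over [2, 3), the kernel integral of t**3*(t + 3) enters the sum
over [3, ∞), the kernel integral of sqrt(t) enters the sum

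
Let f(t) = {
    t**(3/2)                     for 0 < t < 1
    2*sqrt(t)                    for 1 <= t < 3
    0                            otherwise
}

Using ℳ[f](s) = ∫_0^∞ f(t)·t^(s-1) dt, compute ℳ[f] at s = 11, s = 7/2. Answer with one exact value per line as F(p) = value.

summing 2 kernel integrals split by 1 yields ℳ[f](s)
∫ over [0, 1) of t**(3/2)·t^(s-1) joins the sum
on [1, 3) integrate f = 2*sqrt(t) against the kernel

F(11) = -54/575 + 708588*sqrt(3)/23
F(7/2) = 201/5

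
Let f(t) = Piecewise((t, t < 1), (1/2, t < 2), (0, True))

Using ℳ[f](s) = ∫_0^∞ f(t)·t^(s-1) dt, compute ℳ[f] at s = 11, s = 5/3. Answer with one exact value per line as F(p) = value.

F(11) = 12293/132
F(5/3) = 3/40 + 3*2**(2/3)/5

f breaks at 1 into 2 integrals to sum
on [0, 1): add ∫ t·t^(s-1) dt
∫ 1/2·t^(s-1) over [1, 2)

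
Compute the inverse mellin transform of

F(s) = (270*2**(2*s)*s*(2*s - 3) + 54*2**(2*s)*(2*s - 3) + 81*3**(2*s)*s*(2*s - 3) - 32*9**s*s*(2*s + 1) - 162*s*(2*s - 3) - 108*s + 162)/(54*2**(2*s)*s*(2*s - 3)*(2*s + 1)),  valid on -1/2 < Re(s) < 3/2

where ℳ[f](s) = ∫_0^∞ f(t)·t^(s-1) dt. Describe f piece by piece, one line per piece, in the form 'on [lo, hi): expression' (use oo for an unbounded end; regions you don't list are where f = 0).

peel off the power substitution: t on [0, 1/2); 2*t + 1 on [1/2, 1); t/2 on [1, 3/2); …
breakpoints 1/4, 1, 9/4: one integral from each of the 4 segments
for t in [0, 1/4): the term is ∫ sqrt(t)·t^(s-1)
on [1/4, 1) integrate f = (2*sqrt(t) + 1) against the kernel
the [1, 9/4) slice contributes ∫ sqrt(t)/2·t^(s-1) dt
piece [9/4, ∞): integrate t**(-3/2) against the kernel

on [0, 1/4): sqrt(t)
on [1/4, 1): 2*sqrt(t) + 1
on [1, 9/4): sqrt(t)/2
on [9/4, oo): t**(-3/2)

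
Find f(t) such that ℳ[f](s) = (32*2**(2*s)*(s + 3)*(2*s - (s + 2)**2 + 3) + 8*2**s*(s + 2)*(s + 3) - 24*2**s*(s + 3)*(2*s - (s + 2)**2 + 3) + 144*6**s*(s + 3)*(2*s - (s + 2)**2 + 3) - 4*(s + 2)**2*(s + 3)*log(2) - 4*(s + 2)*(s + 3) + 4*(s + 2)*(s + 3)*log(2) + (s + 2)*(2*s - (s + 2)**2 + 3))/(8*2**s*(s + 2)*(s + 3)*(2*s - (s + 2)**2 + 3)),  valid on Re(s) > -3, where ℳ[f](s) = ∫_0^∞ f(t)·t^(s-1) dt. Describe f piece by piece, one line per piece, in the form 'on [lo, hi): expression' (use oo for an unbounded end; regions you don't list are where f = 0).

on [0, 1/2): t**3
on [1/2, 1): t*log(t)
on [1, 2): 3*t**2
on [2, 3): 2*t**2

undo the shared t-power: t on [0, 1/2); log(t)/t on [1/2, 1); 3 on [1, 2); …
integrate the 4 segments split at 1/2, 1, 2, then add the results
on [0, 1/2) integrate f = t**3 against the kernel
piece [1/2, 1): integrate t*log(t) against the kernel
on [1, 2) integrate f = 3*t**2 against the kernel
the [2, 3) slice contributes ∫ 2*t**2·t^(s-1) dt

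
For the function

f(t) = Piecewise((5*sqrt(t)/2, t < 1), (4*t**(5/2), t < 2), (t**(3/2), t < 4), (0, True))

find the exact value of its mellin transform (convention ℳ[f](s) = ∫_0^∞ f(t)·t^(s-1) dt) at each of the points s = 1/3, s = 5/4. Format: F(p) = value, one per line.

cuts at 1, 2: linearity sums the 3 kernel integrals
on [0, 1) integrate f = 5*sqrt(t)/2 against the kernel
segment 1 to 2 holds 4*t**(5/2); add its integral
between 2 and 4 the integrand is t**(3/2)·t^(s-1)

F(1/3) = 27/17 + 48*2**(2/3)/11 + 852*2**(5/6)/187
F(5/4) = 38/105 + 1168*2**(3/4)/165 + 128*sqrt(2)/11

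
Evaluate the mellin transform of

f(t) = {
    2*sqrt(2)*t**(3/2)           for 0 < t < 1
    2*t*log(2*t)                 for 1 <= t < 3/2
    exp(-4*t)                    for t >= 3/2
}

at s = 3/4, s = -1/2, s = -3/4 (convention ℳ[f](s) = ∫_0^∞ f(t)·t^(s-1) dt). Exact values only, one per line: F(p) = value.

F(3/4) = -24*2**(1/4)*3**(3/4)/49 - 8*log(2)/7 + sqrt(2)*uppergamma(3/4, 6)/4 + 32/49 + 8*sqrt(2)/9 + 6*2**(1/4)*3**(3/4)*log(3)/7
F(-1/2) = -4*sqrt(6) - 4*log(2) - 4*sqrt(pi)*erfc(sqrt(6)) + 2*sqrt(6)*exp(-6)/3 + 2*sqrt(2) + 2*sqrt(6)*log(3) + 8
F(-3/4) = -16*2**(3/4)*3**(1/4) + 2*sqrt(2)*uppergamma(-3/4, 6) + 8*sqrt(2)/3 + log(3**(4*2**(3/4)*3**(1/4))/256) + 32

strip the common scale on t: t**(3/2) on [0, 2); t*log(t) on [2, 3); exp(-2*t) on [3, ∞)
split f at 1, 3/2: ℳ[f](s) collects 3 kernel integrals
the [0, 1) slice contributes ∫ 2*sqrt(2)*t**(3/2)·t^(s-1) dt
segment [1, 3/2) carries 2*t*log(2*t); integrate it
the [3/2, ∞) slice contributes ∫ exp(-4*t)·t^(s-1) dt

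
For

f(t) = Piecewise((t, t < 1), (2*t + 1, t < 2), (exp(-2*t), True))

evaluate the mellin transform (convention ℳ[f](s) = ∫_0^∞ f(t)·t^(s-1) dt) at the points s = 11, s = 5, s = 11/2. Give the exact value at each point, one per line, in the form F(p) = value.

slice at 1, 2, transform all 3 pieces, and sum them
the [0, 1) slice contributes ∫ t·t^(s-1) dt
on [1, 2) integrate f = (2*t + 1) against the kernel
over [2, ∞), the kernel integral of exp(-2*t) enters the sum

F(11) = 114665/132 + 771731*exp(-4)/8
F(5) = 103*exp(-4)/4 + 821/30
F(11/2) = (sqrt(2)*(135135*sqrt(pi)*exp(4)*erfc(2) + 9266972)/292864 + (-98304 + 7471104*sqrt(2))*exp(4)/292864)*exp(-4)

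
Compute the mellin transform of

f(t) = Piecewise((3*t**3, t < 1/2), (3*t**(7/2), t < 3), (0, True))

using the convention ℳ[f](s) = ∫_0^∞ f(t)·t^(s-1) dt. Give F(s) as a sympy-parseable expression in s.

summing 2 kernel integrals split by 1/2 yields ℳ[f](s)
for t in [0, 1/2): the term is ∫ 3*t**3·t^(s-1)
on [1/2, 3) integrate f = 3*t**(7/2) against the kernel

3*(-2**(1/2 - s)*(s + 3) + 432*3**(s + 1/2)*(s + 3) + (2*s + 7)/2**s)/(8*(s + 3)*(2*s + 7))
  Re(s) > -3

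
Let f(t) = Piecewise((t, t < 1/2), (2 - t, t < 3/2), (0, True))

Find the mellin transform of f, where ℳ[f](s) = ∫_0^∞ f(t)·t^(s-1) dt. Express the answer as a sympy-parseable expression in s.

cuts at 1/2: linearity sums the 2 kernel integrals
segment [0, 1/2) carries t; integrate it
segment 1/2 to 3/2 holds (2 - t); add its integral

(3**s*s + 4*3**s - 2*s - 4)/(2*2**s*s*(s + 1))
  Re(s) > -1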